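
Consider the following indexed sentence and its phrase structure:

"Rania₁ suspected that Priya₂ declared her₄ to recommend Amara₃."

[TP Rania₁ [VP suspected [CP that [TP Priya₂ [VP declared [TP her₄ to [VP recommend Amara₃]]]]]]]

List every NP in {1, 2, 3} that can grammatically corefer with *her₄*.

{1}

*her* is a pronoun, so Principle B applies: it must be free in its binding domain.
Binding domain of *her₄*: the embedded TP, whose subject is Priya₂.
*Rania₁* c-commands the pronoun but from outside its binding domain, and is not c-commanded by it → coindexation permitted.
*Priya₂* c-commands the pronoun within its binding domain → coindexation would violate Principle B.
*Amara₃*: the pronoun c-commands this R-expression → coindexation would violate Principle C on *Amara₃*.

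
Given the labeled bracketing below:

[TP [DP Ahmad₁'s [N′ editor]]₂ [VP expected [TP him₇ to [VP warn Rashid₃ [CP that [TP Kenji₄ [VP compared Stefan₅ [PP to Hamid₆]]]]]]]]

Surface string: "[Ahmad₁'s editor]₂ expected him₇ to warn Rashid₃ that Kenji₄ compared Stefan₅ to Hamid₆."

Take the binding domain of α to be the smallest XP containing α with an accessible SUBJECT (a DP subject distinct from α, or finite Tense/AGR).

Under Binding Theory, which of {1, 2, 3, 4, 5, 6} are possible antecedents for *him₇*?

{1}

*him* is a pronoun, so Principle B applies: it must be free in its binding domain.
Binding domain of *him₇*: the matrix TP, whose subject is [Ahmad₁'s editor]₂.
*Ahmad₁* and the pronoun do not c-command one another → neither Principle B nor Principle C is at stake; coindexation permitted.
*[Ahmad₁'s editor]₂* c-commands the pronoun within its binding domain → coindexation would violate Principle B.
*Rashid₃*: the pronoun c-commands this R-expression → coindexation would violate Principle C on *Rashid₃*.
*Kenji₄*: the pronoun c-commands this R-expression → coindexation would violate Principle C on *Kenji₄*.
*Stefan₅*: the pronoun c-commands this R-expression → coindexation would violate Principle C on *Stefan₅*.
*Hamid₆*: the pronoun c-commands this R-expression → coindexation would violate Principle C on *Hamid₆*.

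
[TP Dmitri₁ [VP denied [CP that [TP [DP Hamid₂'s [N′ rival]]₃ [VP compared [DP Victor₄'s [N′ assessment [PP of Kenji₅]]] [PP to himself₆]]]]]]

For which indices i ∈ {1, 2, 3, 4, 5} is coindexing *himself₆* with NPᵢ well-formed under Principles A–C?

*himself* is an anaphor, so Principle A applies: it must be bound in its binding domain.
Binding domain of *himself₆*: the embedded TP, whose subject is [Hamid₂'s rival]₃.
*Dmitri₁* c-commands the anaphor but is outside its binding domain → cannot satisfy Principle A.
*Hamid₂* does not c-command the anaphor → cannot bind it.
*[Hamid₂'s rival]₃* c-commands the anaphor within its binding domain → licit binder.
*Victor₄* does not c-command the anaphor → cannot bind it.
*Kenji₅* does not c-command the anaphor → cannot bind it.

{3}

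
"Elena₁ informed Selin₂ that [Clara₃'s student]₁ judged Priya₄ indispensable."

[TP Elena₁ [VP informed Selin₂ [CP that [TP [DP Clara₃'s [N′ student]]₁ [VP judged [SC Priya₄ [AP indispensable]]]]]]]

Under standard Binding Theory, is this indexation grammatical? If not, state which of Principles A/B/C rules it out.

The two coindexed NPs are *[Clara₃'s student]₁* and *Elena₁*.
*[Clara₃'s student]₁* is an R-expression. Principle C requires it to be free everywhere.
*Elena₁* c-commands it and carries the same index.
The R-expression is bound → Principle C violation.

Principle C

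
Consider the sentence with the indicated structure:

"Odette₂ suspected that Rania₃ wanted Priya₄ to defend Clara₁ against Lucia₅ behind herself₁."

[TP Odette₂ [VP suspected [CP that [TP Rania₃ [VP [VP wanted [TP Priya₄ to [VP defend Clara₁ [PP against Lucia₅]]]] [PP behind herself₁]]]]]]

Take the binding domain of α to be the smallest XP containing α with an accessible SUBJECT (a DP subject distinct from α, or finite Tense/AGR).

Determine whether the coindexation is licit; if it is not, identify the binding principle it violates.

Principle A

The two coindexed NPs are *Clara₁* and *herself₁*.
*herself₁* is an anaphor. Principle A requires it to be bound within its binding domain — the embedded TP, whose subject is Rania₃.
Within that domain it is c-commanded by *Rania₃*, which does not share its index.
*Clara₁* does not c-command the anaphor at all.
The anaphor is unbound in its domain → Principle A violation.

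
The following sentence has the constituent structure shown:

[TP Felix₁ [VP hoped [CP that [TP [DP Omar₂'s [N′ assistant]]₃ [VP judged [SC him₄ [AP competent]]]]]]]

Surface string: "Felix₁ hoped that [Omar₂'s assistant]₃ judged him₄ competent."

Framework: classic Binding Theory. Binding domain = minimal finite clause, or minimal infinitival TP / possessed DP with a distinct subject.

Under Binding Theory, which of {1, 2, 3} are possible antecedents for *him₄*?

{1, 2}

*him* is a pronoun, so Principle B applies: it must be free in its binding domain.
Binding domain of *him₄*: the embedded TP, whose subject is [Omar₂'s assistant]₃.
*Felix₁* c-commands the pronoun but from outside its binding domain, and is not c-commanded by it → coindexation permitted.
*Omar₂* and the pronoun do not c-command one another → neither Principle B nor Principle C is at stake; coindexation permitted.
*[Omar₂'s assistant]₃* c-commands the pronoun within its binding domain → coindexation would violate Principle B.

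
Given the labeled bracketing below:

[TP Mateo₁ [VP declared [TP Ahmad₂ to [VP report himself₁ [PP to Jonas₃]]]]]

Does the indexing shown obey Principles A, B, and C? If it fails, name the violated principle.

Principle A

The two coindexed NPs are *Mateo₁* and *himself₁*.
*himself₁* is an anaphor. Principle A requires it to be bound within its binding domain — the embedded TP, whose subject is Ahmad₂.
Within that domain it is c-commanded by *Ahmad₂*, which does not share its index.
*Mateo₁* does c-command the anaphor, but from outside its binding domain.
The anaphor is unbound in its domain → Principle A violation.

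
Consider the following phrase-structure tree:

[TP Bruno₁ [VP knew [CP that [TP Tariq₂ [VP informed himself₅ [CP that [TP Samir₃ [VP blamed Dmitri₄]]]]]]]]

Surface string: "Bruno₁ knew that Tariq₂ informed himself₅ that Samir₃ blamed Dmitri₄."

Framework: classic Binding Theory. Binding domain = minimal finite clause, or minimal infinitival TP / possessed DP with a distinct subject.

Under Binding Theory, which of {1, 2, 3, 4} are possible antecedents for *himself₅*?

*himself* is an anaphor, so Principle A applies: it must be bound in its binding domain.
Binding domain of *himself₅*: the embedded TP, whose subject is Tariq₂.
*Bruno₁* c-commands the anaphor but is outside its binding domain → cannot satisfy Principle A.
*Tariq₂* c-commands the anaphor within its binding domain → licit binder.
*Samir₃* does not c-command the anaphor → cannot bind it.
*Dmitri₄* does not c-command the anaphor → cannot bind it.

{2}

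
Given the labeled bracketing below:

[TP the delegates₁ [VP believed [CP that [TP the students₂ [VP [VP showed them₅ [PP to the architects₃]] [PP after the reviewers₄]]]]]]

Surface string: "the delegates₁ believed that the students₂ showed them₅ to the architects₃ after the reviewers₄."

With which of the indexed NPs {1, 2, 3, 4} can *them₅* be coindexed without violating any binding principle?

*them* is a pronoun, so Principle B applies: it must be free in its binding domain.
Binding domain of *them₅*: the embedded TP, whose subject is the students₂.
*the delegates₁* c-commands the pronoun but from outside its binding domain, and is not c-commanded by it → coindexation permitted.
*the students₂* c-commands the pronoun within its binding domain → coindexation would violate Principle B.
*the architects₃*: the pronoun c-commands this R-expression → coindexation would violate Principle C on *the architects₃*.
*the reviewers₄* and the pronoun do not c-command one another → neither Principle B nor Principle C is at stake; coindexation permitted.

{1, 4}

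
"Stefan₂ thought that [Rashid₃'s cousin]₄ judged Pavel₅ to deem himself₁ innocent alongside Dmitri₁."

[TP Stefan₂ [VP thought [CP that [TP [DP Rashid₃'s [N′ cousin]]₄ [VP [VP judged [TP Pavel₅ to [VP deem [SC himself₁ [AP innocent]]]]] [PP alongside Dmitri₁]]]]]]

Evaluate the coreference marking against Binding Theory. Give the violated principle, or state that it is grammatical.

The two coindexed NPs are *Dmitri₁* and *himself₁*.
*himself₁* is an anaphor. Principle A requires it to be bound within its binding domain — the embedded TP, whose subject is Pavel₅.
Within that domain it is c-commanded by *Pavel₅*, which does not share its index.
*Dmitri₁* does not c-command the anaphor at all.
The anaphor is unbound in its domain → Principle A violation.

Principle A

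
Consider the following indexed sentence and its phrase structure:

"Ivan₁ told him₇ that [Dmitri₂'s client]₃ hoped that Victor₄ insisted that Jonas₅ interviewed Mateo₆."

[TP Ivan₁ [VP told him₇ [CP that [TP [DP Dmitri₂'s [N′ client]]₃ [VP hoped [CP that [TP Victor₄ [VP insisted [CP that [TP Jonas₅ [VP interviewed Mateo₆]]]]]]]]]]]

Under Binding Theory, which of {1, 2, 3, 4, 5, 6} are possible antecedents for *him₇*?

none

*him* is a pronoun, so Principle B applies: it must be free in its binding domain.
Binding domain of *him₇*: the matrix TP, whose subject is Ivan₁.
*Ivan₁* c-commands the pronoun within its binding domain → coindexation would violate Principle B.
*Dmitri₂*: the pronoun c-commands this R-expression → coindexation would violate Principle C on *Dmitri₂*.
*[Dmitri₂'s client]₃*: the pronoun c-commands this R-expression → coindexation would violate Principle C on *[Dmitri₂'s client]₃*.
*Victor₄*: the pronoun c-commands this R-expression → coindexation would violate Principle C on *Victor₄*.
*Jonas₅*: the pronoun c-commands this R-expression → coindexation would violate Principle C on *Jonas₅*.
*Mateo₆*: the pronoun c-commands this R-expression → coindexation would violate Principle C on *Mateo₆*.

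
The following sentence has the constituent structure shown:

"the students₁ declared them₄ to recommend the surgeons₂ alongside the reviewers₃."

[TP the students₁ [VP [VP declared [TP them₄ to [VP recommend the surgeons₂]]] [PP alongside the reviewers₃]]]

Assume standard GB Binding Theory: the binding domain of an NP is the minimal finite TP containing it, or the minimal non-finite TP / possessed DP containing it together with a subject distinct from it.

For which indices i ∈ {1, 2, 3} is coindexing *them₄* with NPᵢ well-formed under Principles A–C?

{3}

*them* is a pronoun, so Principle B applies: it must be free in its binding domain.
Binding domain of *them₄*: the matrix TP, whose subject is the students₁.
*the students₁* c-commands the pronoun within its binding domain → coindexation would violate Principle B.
*the surgeons₂*: the pronoun c-commands this R-expression → coindexation would violate Principle C on *the surgeons₂*.
*the reviewers₃* and the pronoun do not c-command one another → neither Principle B nor Principle C is at stake; coindexation permitted.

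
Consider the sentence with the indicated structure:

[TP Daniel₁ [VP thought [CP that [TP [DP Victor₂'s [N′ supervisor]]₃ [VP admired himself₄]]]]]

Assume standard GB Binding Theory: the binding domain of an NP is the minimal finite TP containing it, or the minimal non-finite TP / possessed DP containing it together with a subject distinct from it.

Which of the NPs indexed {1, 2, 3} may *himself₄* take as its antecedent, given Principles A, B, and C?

{3}

*himself* is an anaphor, so Principle A applies: it must be bound in its binding domain.
Binding domain of *himself₄*: the embedded TP, whose subject is [Victor₂'s supervisor]₃.
*Daniel₁* c-commands the anaphor but is outside its binding domain → cannot satisfy Principle A.
*Victor₂* does not c-command the anaphor → cannot bind it.
*[Victor₂'s supervisor]₃* c-commands the anaphor within its binding domain → licit binder.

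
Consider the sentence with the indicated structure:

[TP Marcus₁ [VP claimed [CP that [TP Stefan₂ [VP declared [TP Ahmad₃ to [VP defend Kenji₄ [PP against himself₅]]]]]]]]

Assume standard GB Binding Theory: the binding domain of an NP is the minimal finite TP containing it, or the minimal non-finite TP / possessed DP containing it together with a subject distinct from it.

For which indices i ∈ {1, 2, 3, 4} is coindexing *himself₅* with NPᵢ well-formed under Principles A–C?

*himself* is an anaphor, so Principle A applies: it must be bound in its binding domain.
Binding domain of *himself₅*: the embedded TP, whose subject is Ahmad₃.
*Marcus₁* c-commands the anaphor but is outside its binding domain → cannot satisfy Principle A.
*Stefan₂* c-commands the anaphor but is outside its binding domain → cannot satisfy Principle A.
*Ahmad₃* c-commands the anaphor within its binding domain → licit binder.
*Kenji₄* c-commands the anaphor within its binding domain → licit binder.

{3, 4}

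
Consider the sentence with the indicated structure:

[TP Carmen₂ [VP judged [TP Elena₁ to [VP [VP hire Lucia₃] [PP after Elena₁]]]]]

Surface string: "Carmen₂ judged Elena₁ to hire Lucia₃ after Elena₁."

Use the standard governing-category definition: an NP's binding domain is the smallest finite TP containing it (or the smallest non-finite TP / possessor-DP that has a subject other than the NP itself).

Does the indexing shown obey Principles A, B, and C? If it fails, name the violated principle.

The two coindexed NPs are *Elena₁* (the higher occurrence) and *Elena₁* (the lower occurrence).
*Elena₁* (the lower occurrence) is an R-expression. Principle C requires it to be free everywhere.
*Elena₁* (the higher occurrence) c-commands it and carries the same index.
The R-expression is bound → Principle C violation.

Principle C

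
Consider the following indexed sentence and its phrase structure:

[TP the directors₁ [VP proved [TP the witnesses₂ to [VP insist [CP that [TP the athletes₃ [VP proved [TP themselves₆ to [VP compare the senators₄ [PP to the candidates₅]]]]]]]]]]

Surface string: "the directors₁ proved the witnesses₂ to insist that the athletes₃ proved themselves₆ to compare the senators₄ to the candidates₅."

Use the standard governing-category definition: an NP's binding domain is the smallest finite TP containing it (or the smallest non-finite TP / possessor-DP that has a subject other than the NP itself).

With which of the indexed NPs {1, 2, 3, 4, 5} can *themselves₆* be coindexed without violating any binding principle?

{3}

*themselves* is an anaphor, so Principle A applies: it must be bound in its binding domain.
Binding domain of *themselves₆*: the embedded TP, whose subject is the athletes₃.
*the directors₁* c-commands the anaphor but is outside its binding domain → cannot satisfy Principle A.
*the witnesses₂* c-commands the anaphor but is outside its binding domain → cannot satisfy Principle A.
*the athletes₃* c-commands the anaphor within its binding domain → licit binder.
*the senators₄* does not c-command the anaphor → cannot bind it.
*the candidates₅* does not c-command the anaphor → cannot bind it.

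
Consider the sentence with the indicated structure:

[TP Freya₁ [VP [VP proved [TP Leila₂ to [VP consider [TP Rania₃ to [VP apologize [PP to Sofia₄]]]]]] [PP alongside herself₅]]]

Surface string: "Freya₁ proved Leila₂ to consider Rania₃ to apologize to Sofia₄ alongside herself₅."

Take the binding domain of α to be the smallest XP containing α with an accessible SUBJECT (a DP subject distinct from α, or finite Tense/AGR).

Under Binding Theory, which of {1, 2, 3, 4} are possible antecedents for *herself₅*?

{1}

*herself* is an anaphor, so Principle A applies: it must be bound in its binding domain.
Binding domain of *herself₅*: the matrix TP, whose subject is Freya₁.
*Freya₁* c-commands the anaphor within its binding domain → licit binder.
*Leila₂* does not c-command the anaphor → cannot bind it.
*Rania₃* does not c-command the anaphor → cannot bind it.
*Sofia₄* does not c-command the anaphor → cannot bind it.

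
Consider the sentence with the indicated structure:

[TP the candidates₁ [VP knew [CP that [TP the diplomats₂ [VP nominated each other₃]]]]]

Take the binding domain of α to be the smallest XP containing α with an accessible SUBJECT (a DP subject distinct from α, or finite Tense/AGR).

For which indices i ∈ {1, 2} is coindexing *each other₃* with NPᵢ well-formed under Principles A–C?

{2}

*each other* is an anaphor, so Principle A applies: it must be bound in its binding domain.
Binding domain of *each other₃*: the embedded TP, whose subject is the diplomats₂.
*the candidates₁* c-commands the anaphor but is outside its binding domain → cannot satisfy Principle A.
*the diplomats₂* c-commands the anaphor within its binding domain → licit binder.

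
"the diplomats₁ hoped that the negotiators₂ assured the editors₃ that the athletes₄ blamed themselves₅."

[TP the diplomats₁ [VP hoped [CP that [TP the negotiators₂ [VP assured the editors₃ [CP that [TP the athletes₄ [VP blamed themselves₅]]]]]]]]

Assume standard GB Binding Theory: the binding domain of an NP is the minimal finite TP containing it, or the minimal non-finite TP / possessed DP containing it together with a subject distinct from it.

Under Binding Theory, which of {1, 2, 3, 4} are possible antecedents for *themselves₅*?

*themselves* is an anaphor, so Principle A applies: it must be bound in its binding domain.
Binding domain of *themselves₅*: the embedded TP, whose subject is the athletes₄.
*the diplomats₁* c-commands the anaphor but is outside its binding domain → cannot satisfy Principle A.
*the negotiators₂* c-commands the anaphor but is outside its binding domain → cannot satisfy Principle A.
*the editors₃* c-commands the anaphor but is outside its binding domain → cannot satisfy Principle A.
*the athletes₄* c-commands the anaphor within its binding domain → licit binder.

{4}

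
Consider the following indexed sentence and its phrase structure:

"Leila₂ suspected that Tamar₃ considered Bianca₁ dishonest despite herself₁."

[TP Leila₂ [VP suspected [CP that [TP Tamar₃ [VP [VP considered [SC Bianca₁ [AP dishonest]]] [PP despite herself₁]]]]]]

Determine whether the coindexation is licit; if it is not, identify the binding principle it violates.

Principle A

The two coindexed NPs are *Bianca₁* and *herself₁*.
*herself₁* is an anaphor. Principle A requires it to be bound within its binding domain — the embedded TP, whose subject is Tamar₃.
Within that domain it is c-commanded by *Tamar₃*, which does not share its index.
*Bianca₁* does not c-command the anaphor at all.
The anaphor is unbound in its domain → Principle A violation.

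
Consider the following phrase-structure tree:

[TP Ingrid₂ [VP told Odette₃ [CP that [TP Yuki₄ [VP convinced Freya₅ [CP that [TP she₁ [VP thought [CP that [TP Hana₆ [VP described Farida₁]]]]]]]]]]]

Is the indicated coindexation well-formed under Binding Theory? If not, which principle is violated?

Principle C

The two coindexed NPs are *she₁* and *Farida₁*.
*Farida₁* is an R-expression. Principle C requires it to be free everywhere.
*she₁* c-commands it and carries the same index.
The R-expression is bound → Principle C violation.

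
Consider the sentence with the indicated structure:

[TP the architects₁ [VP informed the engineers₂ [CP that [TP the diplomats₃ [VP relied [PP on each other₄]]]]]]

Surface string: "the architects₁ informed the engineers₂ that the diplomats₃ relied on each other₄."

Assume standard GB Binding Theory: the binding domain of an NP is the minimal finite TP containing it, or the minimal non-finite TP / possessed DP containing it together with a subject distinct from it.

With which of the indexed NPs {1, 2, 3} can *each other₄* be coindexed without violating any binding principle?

{3}

*each other* is an anaphor, so Principle A applies: it must be bound in its binding domain.
Binding domain of *each other₄*: the embedded TP, whose subject is the diplomats₃.
*the architects₁* c-commands the anaphor but is outside its binding domain → cannot satisfy Principle A.
*the engineers₂* c-commands the anaphor but is outside its binding domain → cannot satisfy Principle A.
*the diplomats₃* c-commands the anaphor within its binding domain → licit binder.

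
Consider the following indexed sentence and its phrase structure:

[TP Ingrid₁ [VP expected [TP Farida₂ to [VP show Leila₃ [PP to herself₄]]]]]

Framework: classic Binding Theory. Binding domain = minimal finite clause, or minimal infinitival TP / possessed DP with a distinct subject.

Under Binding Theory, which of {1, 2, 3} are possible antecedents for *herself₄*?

{2, 3}

*herself* is an anaphor, so Principle A applies: it must be bound in its binding domain.
Binding domain of *herself₄*: the embedded TP, whose subject is Farida₂.
*Ingrid₁* c-commands the anaphor but is outside its binding domain → cannot satisfy Principle A.
*Farida₂* c-commands the anaphor within its binding domain → licit binder.
*Leila₃* c-commands the anaphor within its binding domain → licit binder.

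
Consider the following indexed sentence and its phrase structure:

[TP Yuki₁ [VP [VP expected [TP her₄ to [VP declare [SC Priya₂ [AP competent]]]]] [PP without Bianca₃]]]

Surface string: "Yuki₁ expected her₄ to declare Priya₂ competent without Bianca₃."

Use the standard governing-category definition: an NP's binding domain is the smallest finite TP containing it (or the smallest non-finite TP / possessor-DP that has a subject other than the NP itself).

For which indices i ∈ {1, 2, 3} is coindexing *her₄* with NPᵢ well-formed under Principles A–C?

{3}

*her* is a pronoun, so Principle B applies: it must be free in its binding domain.
Binding domain of *her₄*: the matrix TP, whose subject is Yuki₁.
*Yuki₁* c-commands the pronoun within its binding domain → coindexation would violate Principle B.
*Priya₂*: the pronoun c-commands this R-expression → coindexation would violate Principle C on *Priya₂*.
*Bianca₃* and the pronoun do not c-command one another → neither Principle B nor Principle C is at stake; coindexation permitted.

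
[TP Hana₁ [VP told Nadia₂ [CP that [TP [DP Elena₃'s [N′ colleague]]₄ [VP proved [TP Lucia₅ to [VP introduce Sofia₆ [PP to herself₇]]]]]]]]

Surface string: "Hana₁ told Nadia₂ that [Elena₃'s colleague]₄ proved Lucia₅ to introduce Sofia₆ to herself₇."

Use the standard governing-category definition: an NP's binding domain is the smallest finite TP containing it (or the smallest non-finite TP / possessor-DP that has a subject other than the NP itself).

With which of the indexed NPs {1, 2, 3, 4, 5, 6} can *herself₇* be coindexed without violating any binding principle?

{5, 6}

*herself* is an anaphor, so Principle A applies: it must be bound in its binding domain.
Binding domain of *herself₇*: the embedded TP, whose subject is Lucia₅.
*Hana₁* c-commands the anaphor but is outside its binding domain → cannot satisfy Principle A.
*Nadia₂* c-commands the anaphor but is outside its binding domain → cannot satisfy Principle A.
*Elena₃* does not c-command the anaphor → cannot bind it.
*[Elena₃'s colleague]₄* c-commands the anaphor but is outside its binding domain → cannot satisfy Principle A.
*Lucia₅* c-commands the anaphor within its binding domain → licit binder.
*Sofia₆* c-commands the anaphor within its binding domain → licit binder.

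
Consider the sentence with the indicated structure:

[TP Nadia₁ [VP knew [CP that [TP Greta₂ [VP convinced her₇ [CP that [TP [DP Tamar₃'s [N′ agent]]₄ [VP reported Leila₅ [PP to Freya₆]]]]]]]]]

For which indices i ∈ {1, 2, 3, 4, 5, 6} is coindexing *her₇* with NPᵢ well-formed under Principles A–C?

*her* is a pronoun, so Principle B applies: it must be free in its binding domain.
Binding domain of *her₇*: the embedded TP, whose subject is Greta₂.
*Nadia₁* c-commands the pronoun but from outside its binding domain, and is not c-commanded by it → coindexation permitted.
*Greta₂* c-commands the pronoun within its binding domain → coindexation would violate Principle B.
*Tamar₃*: the pronoun c-commands this R-expression → coindexation would violate Principle C on *Tamar₃*.
*[Tamar₃'s agent]₄*: the pronoun c-commands this R-expression → coindexation would violate Principle C on *[Tamar₃'s agent]₄*.
*Leila₅*: the pronoun c-commands this R-expression → coindexation would violate Principle C on *Leila₅*.
*Freya₆*: the pronoun c-commands this R-expression → coindexation would violate Principle C on *Freya₆*.

{1}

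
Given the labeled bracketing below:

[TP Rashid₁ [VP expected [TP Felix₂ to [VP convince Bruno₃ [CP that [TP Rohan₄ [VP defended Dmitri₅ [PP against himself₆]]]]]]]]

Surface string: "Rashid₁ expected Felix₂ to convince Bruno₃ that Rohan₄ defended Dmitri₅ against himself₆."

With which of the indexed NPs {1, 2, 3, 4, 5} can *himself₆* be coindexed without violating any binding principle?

*himself* is an anaphor, so Principle A applies: it must be bound in its binding domain.
Binding domain of *himself₆*: the embedded TP, whose subject is Rohan₄.
*Rashid₁* c-commands the anaphor but is outside its binding domain → cannot satisfy Principle A.
*Felix₂* c-commands the anaphor but is outside its binding domain → cannot satisfy Principle A.
*Bruno₃* c-commands the anaphor but is outside its binding domain → cannot satisfy Principle A.
*Rohan₄* c-commands the anaphor within its binding domain → licit binder.
*Dmitri₅* c-commands the anaphor within its binding domain → licit binder.

{4, 5}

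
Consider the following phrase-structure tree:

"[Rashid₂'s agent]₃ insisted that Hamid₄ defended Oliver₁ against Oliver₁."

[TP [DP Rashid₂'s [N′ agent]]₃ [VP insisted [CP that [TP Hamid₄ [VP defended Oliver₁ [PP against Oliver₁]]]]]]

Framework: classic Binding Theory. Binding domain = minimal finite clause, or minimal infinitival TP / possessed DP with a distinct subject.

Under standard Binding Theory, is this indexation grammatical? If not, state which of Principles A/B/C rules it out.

Principle C

The two coindexed NPs are *Oliver₁* (the higher occurrence) and *Oliver₁* (the lower occurrence).
*Oliver₁* (the lower occurrence) is an R-expression. Principle C requires it to be free everywhere.
*Oliver₁* (the higher occurrence) c-commands it and carries the same index.
The R-expression is bound → Principle C violation.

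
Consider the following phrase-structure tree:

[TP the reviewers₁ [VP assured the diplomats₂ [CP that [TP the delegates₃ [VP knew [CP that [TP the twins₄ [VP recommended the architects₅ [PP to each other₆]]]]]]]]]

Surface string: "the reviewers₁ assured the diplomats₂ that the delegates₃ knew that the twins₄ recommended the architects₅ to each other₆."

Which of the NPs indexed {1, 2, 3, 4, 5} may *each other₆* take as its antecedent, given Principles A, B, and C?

{4, 5}

*each other* is an anaphor, so Principle A applies: it must be bound in its binding domain.
Binding domain of *each other₆*: the embedded TP, whose subject is the twins₄.
*the reviewers₁* c-commands the anaphor but is outside its binding domain → cannot satisfy Principle A.
*the diplomats₂* c-commands the anaphor but is outside its binding domain → cannot satisfy Principle A.
*the delegates₃* c-commands the anaphor but is outside its binding domain → cannot satisfy Principle A.
*the twins₄* c-commands the anaphor within its binding domain → licit binder.
*the architects₅* c-commands the anaphor within its binding domain → licit binder.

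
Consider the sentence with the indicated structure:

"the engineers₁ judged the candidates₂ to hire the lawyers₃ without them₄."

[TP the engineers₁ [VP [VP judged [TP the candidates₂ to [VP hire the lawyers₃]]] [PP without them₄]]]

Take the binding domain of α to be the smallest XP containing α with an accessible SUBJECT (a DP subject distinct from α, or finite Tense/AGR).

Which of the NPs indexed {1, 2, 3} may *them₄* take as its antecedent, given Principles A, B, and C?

*them* is a pronoun, so Principle B applies: it must be free in its binding domain.
Binding domain of *them₄*: the matrix TP, whose subject is the engineers₁.
*the engineers₁* c-commands the pronoun within its binding domain → coindexation would violate Principle B.
*the candidates₂* and the pronoun do not c-command one another → neither Principle B nor Principle C is at stake; coindexation permitted.
*the lawyers₃* and the pronoun do not c-command one another → neither Principle B nor Principle C is at stake; coindexation permitted.

{2, 3}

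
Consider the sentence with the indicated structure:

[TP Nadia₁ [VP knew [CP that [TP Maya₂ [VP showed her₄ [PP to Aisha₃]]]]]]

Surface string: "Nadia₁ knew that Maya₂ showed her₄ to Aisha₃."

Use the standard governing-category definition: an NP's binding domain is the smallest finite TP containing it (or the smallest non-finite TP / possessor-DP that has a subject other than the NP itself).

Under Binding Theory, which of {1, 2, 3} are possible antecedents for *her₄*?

*her* is a pronoun, so Principle B applies: it must be free in its binding domain.
Binding domain of *her₄*: the embedded TP, whose subject is Maya₂.
*Nadia₁* c-commands the pronoun but from outside its binding domain, and is not c-commanded by it → coindexation permitted.
*Maya₂* c-commands the pronoun within its binding domain → coindexation would violate Principle B.
*Aisha₃*: the pronoun c-commands this R-expression → coindexation would violate Principle C on *Aisha₃*.

{1}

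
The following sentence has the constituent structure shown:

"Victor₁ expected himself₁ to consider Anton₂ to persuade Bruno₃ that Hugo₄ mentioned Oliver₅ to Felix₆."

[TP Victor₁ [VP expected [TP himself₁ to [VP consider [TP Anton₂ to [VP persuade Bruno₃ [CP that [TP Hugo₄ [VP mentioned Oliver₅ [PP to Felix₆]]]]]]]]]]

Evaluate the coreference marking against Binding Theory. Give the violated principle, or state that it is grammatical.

grammatical

The two coindexed NPs are *Victor₁* and *himself₁*.
*himself₁* is an anaphor; its binding domain is the matrix TP, whose subject is Victor₁. *Victor₁* c-commands it within that domain and shares its index, so Principle A is satisfied.
*Victor₁* is an R-expression; *himself₁* does not c-command it, and no other NP shares its index, so Principle C is satisfied.
All principles are respected.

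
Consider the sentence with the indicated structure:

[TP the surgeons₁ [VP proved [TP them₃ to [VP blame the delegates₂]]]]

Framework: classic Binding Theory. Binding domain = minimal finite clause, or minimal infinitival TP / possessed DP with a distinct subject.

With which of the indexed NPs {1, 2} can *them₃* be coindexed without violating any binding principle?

*them* is a pronoun, so Principle B applies: it must be free in its binding domain.
Binding domain of *them₃*: the matrix TP, whose subject is the surgeons₁.
*the surgeons₁* c-commands the pronoun within its binding domain → coindexation would violate Principle B.
*the delegates₂*: the pronoun c-commands this R-expression → coindexation would violate Principle C on *the delegates₂*.

none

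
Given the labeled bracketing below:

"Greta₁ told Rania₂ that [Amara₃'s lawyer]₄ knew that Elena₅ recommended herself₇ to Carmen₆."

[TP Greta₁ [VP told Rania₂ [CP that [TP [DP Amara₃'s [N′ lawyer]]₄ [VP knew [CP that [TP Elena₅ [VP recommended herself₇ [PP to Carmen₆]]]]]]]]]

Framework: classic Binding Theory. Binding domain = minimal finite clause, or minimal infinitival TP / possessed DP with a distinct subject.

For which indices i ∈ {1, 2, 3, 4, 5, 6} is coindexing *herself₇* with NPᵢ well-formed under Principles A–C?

{5}

*herself* is an anaphor, so Principle A applies: it must be bound in its binding domain.
Binding domain of *herself₇*: the embedded TP, whose subject is Elena₅.
*Greta₁* c-commands the anaphor but is outside its binding domain → cannot satisfy Principle A.
*Rania₂* c-commands the anaphor but is outside its binding domain → cannot satisfy Principle A.
*Amara₃* does not c-command the anaphor → cannot bind it.
*[Amara₃'s lawyer]₄* c-commands the anaphor but is outside its binding domain → cannot satisfy Principle A.
*Elena₅* c-commands the anaphor within its binding domain → licit binder.
*Carmen₆* does not c-command the anaphor → cannot bind it.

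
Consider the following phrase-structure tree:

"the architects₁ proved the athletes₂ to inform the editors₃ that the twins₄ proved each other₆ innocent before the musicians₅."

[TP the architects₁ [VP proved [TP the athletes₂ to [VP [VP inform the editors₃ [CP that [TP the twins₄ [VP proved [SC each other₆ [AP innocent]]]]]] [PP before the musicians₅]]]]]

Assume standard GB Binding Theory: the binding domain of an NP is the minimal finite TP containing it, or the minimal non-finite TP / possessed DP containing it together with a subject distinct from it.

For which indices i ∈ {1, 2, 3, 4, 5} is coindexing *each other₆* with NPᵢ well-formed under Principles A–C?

{4}

*each other* is an anaphor, so Principle A applies: it must be bound in its binding domain.
Binding domain of *each other₆*: the embedded TP, whose subject is the twins₄.
*the architects₁* c-commands the anaphor but is outside its binding domain → cannot satisfy Principle A.
*the athletes₂* c-commands the anaphor but is outside its binding domain → cannot satisfy Principle A.
*the editors₃* c-commands the anaphor but is outside its binding domain → cannot satisfy Principle A.
*the twins₄* c-commands the anaphor within its binding domain → licit binder.
*the musicians₅* does not c-command the anaphor → cannot bind it.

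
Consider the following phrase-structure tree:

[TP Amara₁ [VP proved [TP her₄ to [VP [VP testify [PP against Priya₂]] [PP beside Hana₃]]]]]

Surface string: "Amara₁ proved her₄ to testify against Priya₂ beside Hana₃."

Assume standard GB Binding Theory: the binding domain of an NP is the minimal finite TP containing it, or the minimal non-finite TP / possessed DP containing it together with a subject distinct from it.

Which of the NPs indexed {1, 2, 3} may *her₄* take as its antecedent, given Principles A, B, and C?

*her* is a pronoun, so Principle B applies: it must be free in its binding domain.
Binding domain of *her₄*: the matrix TP, whose subject is Amara₁.
*Amara₁* c-commands the pronoun within its binding domain → coindexation would violate Principle B.
*Priya₂*: the pronoun c-commands this R-expression → coindexation would violate Principle C on *Priya₂*.
*Hana₃*: the pronoun c-commands this R-expression → coindexation would violate Principle C on *Hana₃*.

none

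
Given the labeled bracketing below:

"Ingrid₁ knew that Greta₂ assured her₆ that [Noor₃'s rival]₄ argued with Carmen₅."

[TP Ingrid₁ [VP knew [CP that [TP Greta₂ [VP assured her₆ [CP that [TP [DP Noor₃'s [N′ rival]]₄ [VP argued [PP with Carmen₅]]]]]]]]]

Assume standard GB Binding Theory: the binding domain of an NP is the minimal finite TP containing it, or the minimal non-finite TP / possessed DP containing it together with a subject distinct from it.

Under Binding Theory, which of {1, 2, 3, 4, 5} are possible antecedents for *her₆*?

*her* is a pronoun, so Principle B applies: it must be free in its binding domain.
Binding domain of *her₆*: the embedded TP, whose subject is Greta₂.
*Ingrid₁* c-commands the pronoun but from outside its binding domain, and is not c-commanded by it → coindexation permitted.
*Greta₂* c-commands the pronoun within its binding domain → coindexation would violate Principle B.
*Noor₃*: the pronoun c-commands this R-expression → coindexation would violate Principle C on *Noor₃*.
*[Noor₃'s rival]₄*: the pronoun c-commands this R-expression → coindexation would violate Principle C on *[Noor₃'s rival]₄*.
*Carmen₅*: the pronoun c-commands this R-expression → coindexation would violate Principle C on *Carmen₅*.

{1}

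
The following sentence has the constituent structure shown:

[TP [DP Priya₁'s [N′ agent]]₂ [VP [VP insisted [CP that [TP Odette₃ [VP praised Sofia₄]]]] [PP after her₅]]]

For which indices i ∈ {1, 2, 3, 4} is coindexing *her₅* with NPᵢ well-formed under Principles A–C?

{1, 3, 4}

*her* is a pronoun, so Principle B applies: it must be free in its binding domain.
Binding domain of *her₅*: the matrix TP, whose subject is [Priya₁'s agent]₂.
*Priya₁* and the pronoun do not c-command one another → neither Principle B nor Principle C is at stake; coindexation permitted.
*[Priya₁'s agent]₂* c-commands the pronoun within its binding domain → coindexation would violate Principle B.
*Odette₃* and the pronoun do not c-command one another → neither Principle B nor Principle C is at stake; coindexation permitted.
*Sofia₄* and the pronoun do not c-command one another → neither Principle B nor Principle C is at stake; coindexation permitted.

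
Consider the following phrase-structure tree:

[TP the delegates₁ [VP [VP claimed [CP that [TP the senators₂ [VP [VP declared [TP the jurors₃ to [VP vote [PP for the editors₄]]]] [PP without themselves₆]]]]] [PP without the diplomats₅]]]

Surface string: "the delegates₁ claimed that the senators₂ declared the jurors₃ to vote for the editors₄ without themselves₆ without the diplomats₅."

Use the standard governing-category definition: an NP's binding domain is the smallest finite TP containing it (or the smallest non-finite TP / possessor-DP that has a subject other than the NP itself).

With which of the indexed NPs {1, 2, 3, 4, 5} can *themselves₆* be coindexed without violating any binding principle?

{2}

*themselves* is an anaphor, so Principle A applies: it must be bound in its binding domain.
Binding domain of *themselves₆*: the embedded TP, whose subject is the senators₂.
*the delegates₁* c-commands the anaphor but is outside its binding domain → cannot satisfy Principle A.
*the senators₂* c-commands the anaphor within its binding domain → licit binder.
*the jurors₃* does not c-command the anaphor → cannot bind it.
*the editors₄* does not c-command the anaphor → cannot bind it.
*the diplomats₅* does not c-command the anaphor → cannot bind it.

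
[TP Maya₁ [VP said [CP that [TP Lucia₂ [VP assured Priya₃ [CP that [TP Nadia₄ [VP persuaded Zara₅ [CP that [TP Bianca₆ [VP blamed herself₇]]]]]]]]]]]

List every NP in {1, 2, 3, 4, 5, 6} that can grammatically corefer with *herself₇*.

{6}

*herself* is an anaphor, so Principle A applies: it must be bound in its binding domain.
Binding domain of *herself₇*: the embedded TP, whose subject is Bianca₆.
*Maya₁* c-commands the anaphor but is outside its binding domain → cannot satisfy Principle A.
*Lucia₂* c-commands the anaphor but is outside its binding domain → cannot satisfy Principle A.
*Priya₃* c-commands the anaphor but is outside its binding domain → cannot satisfy Principle A.
*Nadia₄* c-commands the anaphor but is outside its binding domain → cannot satisfy Principle A.
*Zara₅* c-commands the anaphor but is outside its binding domain → cannot satisfy Principle A.
*Bianca₆* c-commands the anaphor within its binding domain → licit binder.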